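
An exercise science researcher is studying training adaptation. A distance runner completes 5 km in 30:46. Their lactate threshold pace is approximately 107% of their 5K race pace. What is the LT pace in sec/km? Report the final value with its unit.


Convert to seconds: 30 min 46 s = 1846 s
Pace per km = 1846 / 5 = 369.2 s/km
LT pace = 369.2 * 1.07 = 395.04 s/km

395.04 s/km


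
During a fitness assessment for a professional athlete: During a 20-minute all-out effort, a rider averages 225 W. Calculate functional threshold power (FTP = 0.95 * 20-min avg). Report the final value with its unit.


FTP = 0.95 * 225
= 213.75 W

213.75 W


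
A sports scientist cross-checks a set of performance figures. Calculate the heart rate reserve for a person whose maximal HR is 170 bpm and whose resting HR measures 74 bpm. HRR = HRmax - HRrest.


HRmax = 170 bpm
HRrest = 74 bpm
HRR = 170 - 74 = 96 bpm

96 bpm


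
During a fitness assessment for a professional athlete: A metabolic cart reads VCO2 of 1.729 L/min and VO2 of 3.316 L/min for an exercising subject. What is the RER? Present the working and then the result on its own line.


RER = VCO2 / VO2 = 1.729 / 3.316 = 0.5214

0.5214


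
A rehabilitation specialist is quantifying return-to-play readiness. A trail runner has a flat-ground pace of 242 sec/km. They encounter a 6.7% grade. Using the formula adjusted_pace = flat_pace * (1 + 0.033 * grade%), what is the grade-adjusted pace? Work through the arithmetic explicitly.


Grade factor = 1 + 0.033 * 6.7 = 1.2211
Adjusted = 242 * 1.2211 = 295.51 sec/km

295.51 s/km


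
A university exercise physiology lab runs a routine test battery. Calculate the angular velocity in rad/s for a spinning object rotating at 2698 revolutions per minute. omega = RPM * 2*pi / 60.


omega = RPM * 2*pi / 60
= 2698 * 6.28318531 / 60
= 282.534 rad/s

282.534 rad/s


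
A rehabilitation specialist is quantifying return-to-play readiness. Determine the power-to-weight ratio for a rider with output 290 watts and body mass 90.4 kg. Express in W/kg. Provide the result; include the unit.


P/W = 290 / 90.4 = 3.208 W/kg

3.208 W/kg


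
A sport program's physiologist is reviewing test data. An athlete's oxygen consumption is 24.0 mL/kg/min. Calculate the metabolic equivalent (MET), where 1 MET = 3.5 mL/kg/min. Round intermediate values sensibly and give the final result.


MET = VO2 / 3.5
= 24.0 / 3.5
= 6.86 METs

6.86 METs


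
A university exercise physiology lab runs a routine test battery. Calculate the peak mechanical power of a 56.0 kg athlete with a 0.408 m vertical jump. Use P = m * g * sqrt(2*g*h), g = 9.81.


First, sqrt(2gh) = sqrt(2 * 9.81 * 0.408)
= sqrt(8.00496) = 2.829304 m/s
Power = 56.0 * 9.81 * 2.829304 = 1554.31 W

1554.31 W


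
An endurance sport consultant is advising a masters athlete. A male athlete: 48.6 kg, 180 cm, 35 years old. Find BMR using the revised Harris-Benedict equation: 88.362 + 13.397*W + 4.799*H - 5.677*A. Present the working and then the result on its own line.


Intercept = 88.362
Weight contribution = 13.397 * 48.6 = 651.0942
Height contribution = 4.799 * 180 = 863.82
Age contribution = 5.677 * 35 = 198.695
BMR = 88.362 + 651.0942 + 863.82 - 198.695
= 1404.58 kcal/day

1404.58 kcal/day


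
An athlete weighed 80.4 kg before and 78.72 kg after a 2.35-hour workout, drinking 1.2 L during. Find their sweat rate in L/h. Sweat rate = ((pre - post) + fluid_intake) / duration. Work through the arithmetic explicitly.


Body mass change = 1.68 kg
Total sweat loss = 1.68 + 1.2 = 2.88 L
Rate = 2.88 / 2.35 = 1.226 L/h

1.226 L/h


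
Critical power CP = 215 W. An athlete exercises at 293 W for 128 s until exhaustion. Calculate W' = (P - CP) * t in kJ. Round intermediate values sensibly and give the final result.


P - CP = 293 - 215 = 78 W
W' = 78 * 128 = 9984 J
= 9984 / 1000 = 9.984 kJ

9.984 kJ


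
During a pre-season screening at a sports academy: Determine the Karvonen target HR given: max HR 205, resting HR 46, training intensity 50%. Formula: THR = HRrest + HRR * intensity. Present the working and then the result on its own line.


HRR = HRmax - HRrest = 205 - 46 = 159
THR = 46 + 159 * 0.5
= 125.5 bpm

125.5 bpm


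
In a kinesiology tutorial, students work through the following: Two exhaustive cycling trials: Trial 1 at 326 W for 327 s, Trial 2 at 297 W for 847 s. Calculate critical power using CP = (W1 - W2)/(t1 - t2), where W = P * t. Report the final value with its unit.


W1 = 326 * 327 = 106602 J
W2 = 297 * 847 = 251559 J
CP = (106602 - 251559) / (327 - 847)
= -144957 / -520
= 278.76 W

278.76 W


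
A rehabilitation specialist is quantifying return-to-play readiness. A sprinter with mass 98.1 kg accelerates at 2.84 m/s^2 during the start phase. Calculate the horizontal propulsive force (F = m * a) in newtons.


F = m * a
= 98.1 * 2.84
= 278.6 N

278.6 N


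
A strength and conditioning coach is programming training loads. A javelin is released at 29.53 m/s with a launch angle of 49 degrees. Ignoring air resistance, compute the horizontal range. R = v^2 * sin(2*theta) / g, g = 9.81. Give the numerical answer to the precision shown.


Launch speed squared = 872.0209
sin(2 * 49 deg) = 0.990268
Range = 872.0209 * 0.990268 / 9.81
= 88.026 m

88.026 m


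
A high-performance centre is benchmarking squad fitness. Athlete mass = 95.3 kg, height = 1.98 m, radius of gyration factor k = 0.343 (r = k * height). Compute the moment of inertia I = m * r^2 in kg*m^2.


r = k * height = 0.343 * 1.98 = 0.67914 m
r^2 = 0.67914^2 = 0.461231
I = 95.3 * 0.461231 = 43.955 kg*m^2

43.955 kg*m^2


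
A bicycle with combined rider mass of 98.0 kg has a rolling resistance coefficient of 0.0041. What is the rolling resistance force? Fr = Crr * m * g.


Fr = 0.0041 * 98.0 * 9.81
= 0.4018 * 9.81
= 3.942 N

3.942 N


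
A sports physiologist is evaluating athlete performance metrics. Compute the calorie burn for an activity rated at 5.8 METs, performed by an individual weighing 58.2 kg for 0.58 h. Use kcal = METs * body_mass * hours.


Product of METs and mass = 5.8 * 58.2 = 337.56
Total kcal = 337.56 * 0.58 = 195.78 kcal

195.78 kcal


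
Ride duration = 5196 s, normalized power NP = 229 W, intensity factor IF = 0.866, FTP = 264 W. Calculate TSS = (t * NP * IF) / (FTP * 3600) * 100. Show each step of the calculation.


Numerator = 5196 * 229 * 0.866 = 1030439.544
Denominator = 264 * 3600 = 950400
TSS = 1030439.544 / 950400 * 100
= 108.42

108.42 TSS


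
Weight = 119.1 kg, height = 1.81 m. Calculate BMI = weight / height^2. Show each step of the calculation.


height^2 = 1.81^2 = 3.2761
BMI = 119.1 / 3.2761 = 36.35 kg/m^2

36.35 kg/m^2


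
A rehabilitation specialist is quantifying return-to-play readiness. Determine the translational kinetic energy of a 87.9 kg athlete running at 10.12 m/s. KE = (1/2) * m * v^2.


KE = 0.5 * m * v^2
= 0.5 * 87.9 * 10.12^2
= 0.5 * 87.9 * 102.4144
= 4501.11 J

4501.11 J


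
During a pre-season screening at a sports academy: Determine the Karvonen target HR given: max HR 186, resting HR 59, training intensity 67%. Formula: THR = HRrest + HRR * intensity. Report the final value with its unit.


HRR = HRmax - HRrest = 186 - 59 = 127
THR = 59 + 127 * 0.67
= 144.09 bpm

144.09 bpm


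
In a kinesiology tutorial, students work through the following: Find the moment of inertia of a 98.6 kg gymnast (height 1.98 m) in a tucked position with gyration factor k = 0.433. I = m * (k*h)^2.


Radius of gyration = 0.433 * 1.98 = 0.85734 m
I = 98.6 * 0.85734^2
= 98.6 * 0.735032
= 72.474 kg*m^2

72.474 kg*m^2


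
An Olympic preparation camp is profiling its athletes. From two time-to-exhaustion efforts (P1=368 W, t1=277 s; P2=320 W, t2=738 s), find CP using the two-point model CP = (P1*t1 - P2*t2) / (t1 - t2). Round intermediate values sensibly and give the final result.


Work in trial 1 = 101936 J
Work in trial 2 = 236160 J
Delta work = -134224 J
Delta time = -461 s
CP = -134224 / -461 = 291.16 W

291.16 W


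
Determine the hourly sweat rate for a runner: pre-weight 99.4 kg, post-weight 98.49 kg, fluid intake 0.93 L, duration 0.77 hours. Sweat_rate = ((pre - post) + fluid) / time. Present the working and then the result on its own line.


Mass lost = 99.4 - 98.49 = 0.91 kg
Add fluid consumed: 0.91 + 0.93 = 1.84 L total sweat
Sweat rate = 1.84 / 0.77 = 2.39 L/h

2.39 L/h


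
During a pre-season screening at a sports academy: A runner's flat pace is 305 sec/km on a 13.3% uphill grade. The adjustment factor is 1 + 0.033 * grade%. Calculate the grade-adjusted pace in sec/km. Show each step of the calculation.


Factor = 1 + 0.033 * 13.3 = 1.4389
Adjusted pace = 305 * 1.4389
= 438.86 sec/km

438.86 s/km


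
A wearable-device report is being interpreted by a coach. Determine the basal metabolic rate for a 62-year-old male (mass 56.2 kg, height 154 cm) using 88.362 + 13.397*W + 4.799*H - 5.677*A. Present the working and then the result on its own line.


BMR = 88.362 + 13.397*56.2 + 4.799*154 - 5.677*62
= 1228.35 kcal/day

1228.35 kcal/day


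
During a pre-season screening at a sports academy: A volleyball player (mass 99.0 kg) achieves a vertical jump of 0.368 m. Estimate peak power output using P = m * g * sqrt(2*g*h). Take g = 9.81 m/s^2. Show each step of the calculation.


2 * g * h = 2 * 9.81 * 0.368 = 7.22016
sqrt(7.22016) = 2.687036 m/s
P = 99.0 * 9.81 * 2.687036 = 2609.62 W

2609.62 W


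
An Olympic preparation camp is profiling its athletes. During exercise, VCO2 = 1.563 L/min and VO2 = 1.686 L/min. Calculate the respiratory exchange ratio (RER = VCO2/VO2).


RER = VCO2 / VO2
= 1.563 / 1.686
= 0.927

0.927


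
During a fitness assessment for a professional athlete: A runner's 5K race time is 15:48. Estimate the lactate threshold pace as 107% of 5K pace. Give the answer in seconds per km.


Total race time = 15*60 + 48 = 948 seconds
5K pace = 948 / 5 = 189.6 sec/km
LT pace = 189.6 * 1.07 = 202.87 sec/km

202.87 s/km


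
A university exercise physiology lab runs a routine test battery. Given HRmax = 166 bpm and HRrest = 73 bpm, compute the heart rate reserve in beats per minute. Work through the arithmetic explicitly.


Heart rate reserve = maximum HR minus resting HR
HRR = 166 - 73 = 93 bpm

93 bpm


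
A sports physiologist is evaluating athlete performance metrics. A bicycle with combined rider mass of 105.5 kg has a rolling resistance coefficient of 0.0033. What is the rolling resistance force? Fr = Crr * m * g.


Fr = 0.0033 * 105.5 * 9.81
= 0.34815 * 9.81
= 3.415 N

3.415 N


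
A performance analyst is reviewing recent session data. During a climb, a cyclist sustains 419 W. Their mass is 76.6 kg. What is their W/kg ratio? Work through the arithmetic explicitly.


Power-to-weight = 419 W / 76.6 kg
= 5.47 W/kg

5.47 W/kg


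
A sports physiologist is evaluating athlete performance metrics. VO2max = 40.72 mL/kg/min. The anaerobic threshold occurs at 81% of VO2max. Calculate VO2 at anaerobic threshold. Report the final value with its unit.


AT fraction = 81 / 100 = 0.81
AT VO2 = 40.72 * 0.81
= 32.98 mL/kg/min

32.98 mL/kg/min


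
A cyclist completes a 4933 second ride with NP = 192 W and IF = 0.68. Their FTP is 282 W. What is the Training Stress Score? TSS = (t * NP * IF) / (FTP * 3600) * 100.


t * NP * IF = 4933 * 192 * 0.68 = 644052.48
FTP * 3600 = 1015200
TSS = (644052.48 / 1015200) * 100 = 63.44

63.44 TSS


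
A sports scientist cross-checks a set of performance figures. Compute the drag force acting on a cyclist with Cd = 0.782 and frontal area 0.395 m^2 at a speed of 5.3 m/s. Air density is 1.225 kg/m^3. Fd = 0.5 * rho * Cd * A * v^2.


Step 1: v^2 = 28.09
Step 2: Fd = 0.5 * 1.225 * 0.782 * 0.395 * 28.09
= 5.314 N

5.314 N


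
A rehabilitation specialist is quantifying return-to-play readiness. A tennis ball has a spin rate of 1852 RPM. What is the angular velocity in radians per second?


Convert RPM to rad/s: multiply by 2*pi and divide by 60
omega = 1852 * 2 * pi / 60
= 193.941 rad/s

193.941 rad/s


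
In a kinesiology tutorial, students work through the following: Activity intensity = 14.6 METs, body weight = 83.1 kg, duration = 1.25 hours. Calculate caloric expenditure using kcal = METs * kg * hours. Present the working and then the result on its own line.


kcal = 14.6 * 83.1 * 1.25
= 1213.26 * 1.25
= 1516.58 kcal

1516.58 kcal


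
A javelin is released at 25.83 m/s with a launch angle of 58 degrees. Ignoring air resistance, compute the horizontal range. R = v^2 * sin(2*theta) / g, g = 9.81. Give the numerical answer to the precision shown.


Launch speed squared = 667.1889
sin(2 * 58 deg) = 0.898794
Range = 667.1889 * 0.898794 / 9.81
= 61.128 m

61.128 m


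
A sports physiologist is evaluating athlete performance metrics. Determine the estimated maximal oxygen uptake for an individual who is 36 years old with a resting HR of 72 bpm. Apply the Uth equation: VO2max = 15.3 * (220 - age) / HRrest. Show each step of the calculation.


HRmax = 220 - 36 = 184
VO2max = 15.3 * (184 / 72)
= 15.3 * 2.5556
= 39.1 mL/kg/min

39.1 mL/kg/min


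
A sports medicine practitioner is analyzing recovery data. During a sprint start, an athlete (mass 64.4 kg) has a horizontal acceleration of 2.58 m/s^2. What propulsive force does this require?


Propulsive force = mass * acceleration
= 64.4 kg * 2.58 m/s^2
= 166.15 N

166.15 N


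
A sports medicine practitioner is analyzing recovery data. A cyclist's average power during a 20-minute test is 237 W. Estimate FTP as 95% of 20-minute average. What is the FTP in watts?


FTP = 20-min power * 0.95
= 237 * 0.95
= 225.15 W

225.15 W


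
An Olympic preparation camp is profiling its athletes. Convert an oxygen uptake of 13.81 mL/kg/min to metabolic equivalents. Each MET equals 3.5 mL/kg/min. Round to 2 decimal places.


One MET = 3.5 mL/kg/min
Number of METs = 13.81 / 3.5
= 3.95 METs

3.95 METs


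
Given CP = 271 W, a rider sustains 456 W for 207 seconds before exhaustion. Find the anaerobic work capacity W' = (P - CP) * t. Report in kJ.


Excess power = 456 - 271 = 185 W
Work above CP = 185 * 207 = 38295 J
W' = 38.295 kJ

38.295 kJ


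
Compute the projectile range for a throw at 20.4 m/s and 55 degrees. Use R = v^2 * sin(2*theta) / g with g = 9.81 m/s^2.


Two times the angle = 110 degrees
sin(110) = 0.939693
R = 416.16 * 0.939693 / 9.81 = 39.864 m

39.864 m


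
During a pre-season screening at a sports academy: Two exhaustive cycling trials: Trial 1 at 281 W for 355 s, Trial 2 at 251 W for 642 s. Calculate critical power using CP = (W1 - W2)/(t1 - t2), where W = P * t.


W1 = 281 * 355 = 99755 J
W2 = 251 * 642 = 161142 J
CP = (99755 - 161142) / (355 - 642)
= -61387 / -287
= 213.89 W

213.89 W


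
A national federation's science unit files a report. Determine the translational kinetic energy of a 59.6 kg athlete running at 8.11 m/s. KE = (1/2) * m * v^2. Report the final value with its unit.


KE = 0.5 * m * v^2
= 0.5 * 59.6 * 8.11^2
= 0.5 * 59.6 * 65.7721
= 1960.01 J

1960.01 J


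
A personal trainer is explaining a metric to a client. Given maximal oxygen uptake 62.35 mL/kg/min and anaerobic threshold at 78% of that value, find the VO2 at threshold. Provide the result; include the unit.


Percentage as decimal = 0.78
VO2 at AT = 62.35 * 0.78 = 48.63 mL/kg/min

48.63 mL/kg/min


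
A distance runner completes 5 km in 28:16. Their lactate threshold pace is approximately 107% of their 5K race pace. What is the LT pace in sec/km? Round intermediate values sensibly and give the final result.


Convert to seconds: 28 min 16 s = 1696 s
Pace per km = 1696 / 5 = 339.2 s/km
LT pace = 339.2 * 1.07 = 362.94 s/km

362.94 s/km


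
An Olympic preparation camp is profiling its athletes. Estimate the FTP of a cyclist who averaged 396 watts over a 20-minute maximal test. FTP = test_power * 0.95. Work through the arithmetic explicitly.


FTP = 396 * 0.95 = 376.2 W

376.2 W


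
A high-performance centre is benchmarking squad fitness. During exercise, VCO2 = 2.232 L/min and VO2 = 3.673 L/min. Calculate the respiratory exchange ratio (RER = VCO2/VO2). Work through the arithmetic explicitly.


RER = VCO2 / VO2
= 2.232 / 3.673
= 0.6077

0.6077


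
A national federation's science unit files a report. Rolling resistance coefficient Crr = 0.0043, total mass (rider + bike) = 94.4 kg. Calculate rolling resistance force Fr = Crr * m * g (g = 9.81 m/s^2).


Fr = Crr * m * g
= 0.0043 * 94.4 * 9.81
= 3.982 N

3.982 N


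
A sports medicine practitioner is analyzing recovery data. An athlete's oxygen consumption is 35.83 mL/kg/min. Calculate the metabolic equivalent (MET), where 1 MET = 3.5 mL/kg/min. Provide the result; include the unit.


MET = VO2 / 3.5
= 35.83 / 3.5
= 10.24 METs

10.24 METs


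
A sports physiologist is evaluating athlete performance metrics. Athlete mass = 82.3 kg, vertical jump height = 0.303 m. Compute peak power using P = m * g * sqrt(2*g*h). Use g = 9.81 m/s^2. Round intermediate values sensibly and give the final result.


sqrt(2 * 9.81 * 0.303) = sqrt(5.94486) = 2.438208 m/s
P = 82.3 * 9.81 * 2.438208
= 1968.52 W

1968.52 W


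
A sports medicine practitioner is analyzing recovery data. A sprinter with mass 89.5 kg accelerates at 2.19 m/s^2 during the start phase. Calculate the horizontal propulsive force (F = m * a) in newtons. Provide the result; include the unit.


F = m * a
= 89.5 * 2.19
= 196.01 N

196.01 N


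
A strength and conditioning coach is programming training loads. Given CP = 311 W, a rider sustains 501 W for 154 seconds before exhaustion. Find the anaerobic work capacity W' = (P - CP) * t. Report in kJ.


Excess power = 501 - 311 = 190 W
Work above CP = 190 * 154 = 29260 J
W' = 29.26 kJ

29.26 kJ


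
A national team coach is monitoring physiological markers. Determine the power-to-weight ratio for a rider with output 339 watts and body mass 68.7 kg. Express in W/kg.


P/W = 339 / 68.7 = 4.934 W/kg

4.934 W/kg


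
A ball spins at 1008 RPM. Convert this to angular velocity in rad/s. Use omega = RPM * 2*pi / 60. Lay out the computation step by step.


omega = 1008 * 2 * pi / 60
= 1008 * 6.28318531 / 60
= 6333.451 / 60
= 105.558 rad/s

105.558 rad/s


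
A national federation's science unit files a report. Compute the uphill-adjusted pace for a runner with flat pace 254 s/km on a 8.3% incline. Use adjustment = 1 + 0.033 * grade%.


Adjustment factor = 1 + 0.033 * 8.3 = 1.2739
Grade-adjusted pace = 254 * 1.2739 = 323.57 s/km

323.57 s/km


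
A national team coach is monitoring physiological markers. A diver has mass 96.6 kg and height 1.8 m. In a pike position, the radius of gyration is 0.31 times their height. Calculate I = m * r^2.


r = 0.31 * 1.8 = 0.558 m
I = m * r^2 = 96.6 * 0.311364 = 30.078 kg*m^2

30.078 kg*m^2


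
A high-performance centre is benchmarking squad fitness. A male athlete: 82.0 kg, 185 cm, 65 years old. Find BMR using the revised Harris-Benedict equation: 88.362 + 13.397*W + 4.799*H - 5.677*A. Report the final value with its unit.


Intercept = 88.362
Weight contribution = 13.397 * 82.0 = 1098.554
Height contribution = 4.799 * 185 = 887.815
Age contribution = 5.677 * 65 = 369.005
BMR = 88.362 + 1098.554 + 887.815 - 369.005
= 1705.73 kcal/day

1705.73 kcal/day


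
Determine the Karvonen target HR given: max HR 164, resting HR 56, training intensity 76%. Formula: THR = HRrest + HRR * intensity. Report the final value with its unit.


HRR = HRmax - HRrest = 164 - 56 = 108
THR = 56 + 108 * 0.76
= 138.08 bpm

138.08 bpm


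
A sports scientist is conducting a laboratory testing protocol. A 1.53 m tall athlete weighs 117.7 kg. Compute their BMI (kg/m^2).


height^2 = 2.3409 m^2
BMI = 117.7 / 2.3409 = 50.28 kg/m^2

50.28 kg/m^2


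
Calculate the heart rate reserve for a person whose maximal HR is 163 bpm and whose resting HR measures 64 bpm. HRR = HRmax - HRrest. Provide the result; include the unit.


HRmax = 163 bpm
HRrest = 64 bpm
HRR = 163 - 64 = 99 bpm

99 bpm


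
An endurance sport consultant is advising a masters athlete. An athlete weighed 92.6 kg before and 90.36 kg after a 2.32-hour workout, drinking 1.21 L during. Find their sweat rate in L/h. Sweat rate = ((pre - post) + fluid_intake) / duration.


Body mass change = 2.24 kg
Total sweat loss = 2.24 + 1.21 = 3.45 L
Rate = 3.45 / 2.32 = 1.487 L/h

1.487 L/h


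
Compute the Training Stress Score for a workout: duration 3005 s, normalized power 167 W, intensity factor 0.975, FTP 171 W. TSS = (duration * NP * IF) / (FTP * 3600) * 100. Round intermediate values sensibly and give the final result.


Product = 3005 * 167 * 0.975 = 489289.125
Base = 171 * 3600 = 615600
TSS = 489289.125 / 615600 * 100 = 79.48

79.48 TSS


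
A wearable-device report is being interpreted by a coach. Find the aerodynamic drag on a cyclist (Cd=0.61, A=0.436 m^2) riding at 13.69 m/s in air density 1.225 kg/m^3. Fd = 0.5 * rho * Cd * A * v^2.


Fd = 0.5 * 1.225 * 0.61 * 0.436 * 13.69^2
= 0.5 * 1.225 * 0.61 * 0.436 * 187.4161
= 30.53 N

30.53 N


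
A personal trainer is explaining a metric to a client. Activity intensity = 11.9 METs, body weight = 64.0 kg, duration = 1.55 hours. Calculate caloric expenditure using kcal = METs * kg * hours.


kcal = 11.9 * 64.0 * 1.55
= 761.6 * 1.55
= 1180.48 kcal

1180.48 kcal


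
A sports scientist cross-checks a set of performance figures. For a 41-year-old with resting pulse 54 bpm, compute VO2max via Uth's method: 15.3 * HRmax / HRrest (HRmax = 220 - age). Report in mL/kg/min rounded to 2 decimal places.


Step 1: HRmax = 220 - 41 = 179 bpm
Step 2: Ratio = 179 / 54 = 3.3148
Step 3: VO2max = 15.3 * 3.3148 = 50.72 mL/kg/min

50.72 mL/kg/min


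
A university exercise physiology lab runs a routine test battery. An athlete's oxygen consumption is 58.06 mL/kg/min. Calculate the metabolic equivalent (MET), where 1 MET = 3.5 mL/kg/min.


MET = VO2 / 3.5
= 58.06 / 3.5
= 16.59 METs

16.59 METs


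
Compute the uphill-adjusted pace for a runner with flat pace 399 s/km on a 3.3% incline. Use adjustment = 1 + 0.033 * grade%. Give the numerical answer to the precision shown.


Adjustment factor = 1 + 0.033 * 3.3 = 1.1089
Grade-adjusted pace = 399 * 1.1089 = 442.45 s/km

442.45 s/km


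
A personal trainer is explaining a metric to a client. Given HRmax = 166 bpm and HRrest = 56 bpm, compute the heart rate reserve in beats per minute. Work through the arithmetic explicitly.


Heart rate reserve = maximum HR minus resting HR
HRR = 166 - 56 = 110 bpm

110 bpm


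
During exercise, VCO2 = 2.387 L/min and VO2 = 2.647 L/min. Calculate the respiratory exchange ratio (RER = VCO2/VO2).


RER = VCO2 / VO2
= 2.387 / 2.647
= 0.9018

0.9018


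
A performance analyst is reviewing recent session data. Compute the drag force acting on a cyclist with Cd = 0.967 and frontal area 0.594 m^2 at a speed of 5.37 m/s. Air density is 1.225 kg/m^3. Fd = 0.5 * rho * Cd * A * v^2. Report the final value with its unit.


Step 1: v^2 = 28.8369
Step 2: Fd = 0.5 * 1.225 * 0.967 * 0.594 * 28.8369
= 10.145 N

10.145 N


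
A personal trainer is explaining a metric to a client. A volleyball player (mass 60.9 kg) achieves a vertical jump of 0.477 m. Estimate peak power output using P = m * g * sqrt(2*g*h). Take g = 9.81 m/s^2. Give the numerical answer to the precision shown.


2 * g * h = 2 * 9.81 * 0.477 = 9.35874
sqrt(9.35874) = 3.059206 m/s
P = 60.9 * 9.81 * 3.059206 = 1827.66 W

1827.66 W


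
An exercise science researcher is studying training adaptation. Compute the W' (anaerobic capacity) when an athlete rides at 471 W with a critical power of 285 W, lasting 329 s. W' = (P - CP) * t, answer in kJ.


Above-CP power = 186 W
Duration = 329 s
W' = 186 * 329 = 61194 J
Convert: 61194 / 1000 = 61.194 kJ

61.194 kJ


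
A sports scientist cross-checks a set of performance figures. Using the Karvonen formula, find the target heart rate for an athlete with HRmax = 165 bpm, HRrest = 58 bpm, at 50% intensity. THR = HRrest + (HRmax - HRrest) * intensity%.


HRR = 165 - 58 = 107
THR = 58 + 107 * 0.5
= 58 + 53.5
= 111.5 bpm

111.5 bpm


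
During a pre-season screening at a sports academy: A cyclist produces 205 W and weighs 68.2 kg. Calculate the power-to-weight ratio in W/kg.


P/W = power / mass
= 205 / 68.2
= 3.006 W/kg

3.006 W/kg


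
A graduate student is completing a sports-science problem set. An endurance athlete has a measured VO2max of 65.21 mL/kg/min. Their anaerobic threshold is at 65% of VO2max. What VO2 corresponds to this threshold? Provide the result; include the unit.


Anaerobic threshold VO2 = VO2max * 65%
= 65.21 * 0.65
= 42.39 mL/kg/min

42.39 mL/kg/min


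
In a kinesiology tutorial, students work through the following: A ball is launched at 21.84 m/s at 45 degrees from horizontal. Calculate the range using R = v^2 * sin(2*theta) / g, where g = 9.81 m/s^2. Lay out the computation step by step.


sin(2 * 45) = sin(90) = 1.0
v^2 = 21.84^2 = 476.9856
R = 476.9856 * 1.0 / 9.81
= 48.622 m

48.622 m


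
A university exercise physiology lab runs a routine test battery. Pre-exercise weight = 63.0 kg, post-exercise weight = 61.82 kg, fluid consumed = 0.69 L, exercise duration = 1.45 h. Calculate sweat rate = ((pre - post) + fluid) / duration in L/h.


Weight loss = 63.0 - 61.82 = 1.18 kg (approx L)
Total sweat = 1.18 + 0.69 = 1.87 L
Sweat rate = 1.87 / 1.45 = 1.29 L/h

1.29 L/h


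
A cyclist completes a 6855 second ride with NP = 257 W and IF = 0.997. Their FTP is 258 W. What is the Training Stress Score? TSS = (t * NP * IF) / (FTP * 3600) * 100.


t * NP * IF = 6855 * 257 * 0.997 = 1756449.795
FTP * 3600 = 928800
TSS = (1756449.795 / 928800) * 100 = 189.11

189.11 TSS


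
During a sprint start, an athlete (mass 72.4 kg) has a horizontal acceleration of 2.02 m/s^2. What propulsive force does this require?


Propulsive force = mass * acceleration
= 72.4 kg * 2.02 m/s^2
= 146.25 N

146.25 N


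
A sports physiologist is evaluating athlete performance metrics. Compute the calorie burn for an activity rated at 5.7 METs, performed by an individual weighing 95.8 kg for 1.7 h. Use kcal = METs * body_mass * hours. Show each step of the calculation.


Product of METs and mass = 5.7 * 95.8 = 546.06
Total kcal = 546.06 * 1.7 = 928.3 kcal

928.3 kcal


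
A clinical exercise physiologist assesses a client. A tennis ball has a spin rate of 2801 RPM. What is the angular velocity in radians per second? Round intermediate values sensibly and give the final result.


Convert RPM to rad/s: multiply by 2*pi and divide by 60
omega = 2801 * 2 * pi / 60
= 293.32 rad/s

293.32 rad/s


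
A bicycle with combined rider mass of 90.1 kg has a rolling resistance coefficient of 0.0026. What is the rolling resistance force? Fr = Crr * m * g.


Fr = 0.0026 * 90.1 * 9.81
= 0.23426 * 9.81
= 2.298 N

2.298 N


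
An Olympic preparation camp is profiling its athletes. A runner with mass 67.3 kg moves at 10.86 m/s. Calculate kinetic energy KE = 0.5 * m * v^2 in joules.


v^2 = 10.86^2 = 117.9396
KE = 0.5 * 67.3 * 117.9396
= 3968.67 J

3968.67 J


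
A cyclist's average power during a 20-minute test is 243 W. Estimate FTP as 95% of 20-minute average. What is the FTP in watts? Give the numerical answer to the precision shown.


FTP = 20-min power * 0.95
= 243 * 0.95
= 230.85 W

230.85 W


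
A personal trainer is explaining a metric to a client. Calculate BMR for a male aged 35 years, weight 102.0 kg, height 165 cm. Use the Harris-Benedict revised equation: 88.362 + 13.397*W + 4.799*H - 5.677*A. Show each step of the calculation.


Substituting values:
W term = 13.397 * 102.0 = 1366.494
H term = 4.799 * 165 = 791.835
A term = 5.677 * 35 = 198.695
BMR = 2048.0 kcal/day

2048.0 kcal/day


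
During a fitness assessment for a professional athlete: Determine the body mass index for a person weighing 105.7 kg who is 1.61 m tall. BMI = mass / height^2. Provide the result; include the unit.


BMI = mass / height^2
= 105.7 / 1.61^2
= 105.7 / 2.5921
= 40.78 kg/m^2

40.78 kg/m^2


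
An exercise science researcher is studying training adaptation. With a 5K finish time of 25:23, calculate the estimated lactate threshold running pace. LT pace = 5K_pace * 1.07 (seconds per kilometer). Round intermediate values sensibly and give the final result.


Race duration = 1523 s for 5 km
Average pace = 1523 / 5 = 304.6 s/km
LT pace = 304.6 * 1.07
= 325.92 s/km

325.92 s/km


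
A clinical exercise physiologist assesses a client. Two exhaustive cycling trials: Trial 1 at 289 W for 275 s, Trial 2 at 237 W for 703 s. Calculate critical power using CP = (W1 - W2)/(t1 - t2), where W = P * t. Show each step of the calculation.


W1 = 289 * 275 = 79475 J
W2 = 237 * 703 = 166611 J
CP = (79475 - 166611) / (275 - 703)
= -87136 / -428
= 203.59 W

203.59 W


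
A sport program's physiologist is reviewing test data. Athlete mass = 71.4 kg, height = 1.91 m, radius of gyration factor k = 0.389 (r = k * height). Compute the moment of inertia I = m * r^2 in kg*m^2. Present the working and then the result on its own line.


r = k * height = 0.389 * 1.91 = 0.74299 m
r^2 = 0.74299^2 = 0.552034
I = 71.4 * 0.552034 = 39.415 kg*m^2

39.415 kg*m^2


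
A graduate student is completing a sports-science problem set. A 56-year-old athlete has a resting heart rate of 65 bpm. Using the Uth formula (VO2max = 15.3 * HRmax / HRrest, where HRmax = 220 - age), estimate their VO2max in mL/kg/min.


HRmax = 220 - 56 = 164 bpm
Ratio = HRmax / HRrest = 164 / 65 = 2.5231
VO2max = 15.3 * 2.5231 = 38.6 mL/kg/min

38.6 mL/kg/min


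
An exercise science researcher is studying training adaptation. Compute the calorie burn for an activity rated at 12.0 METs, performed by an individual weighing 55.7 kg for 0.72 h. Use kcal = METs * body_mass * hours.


Product of METs and mass = 12.0 * 55.7 = 668.4
Total kcal = 668.4 * 0.72 = 481.25 kcal

481.25 kcal


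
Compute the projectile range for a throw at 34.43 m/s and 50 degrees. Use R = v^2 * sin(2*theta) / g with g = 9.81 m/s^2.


Two times the angle = 100 degrees
sin(100) = 0.984808
R = 1185.4249 * 0.984808 / 9.81 = 119.003 m

119.003 m


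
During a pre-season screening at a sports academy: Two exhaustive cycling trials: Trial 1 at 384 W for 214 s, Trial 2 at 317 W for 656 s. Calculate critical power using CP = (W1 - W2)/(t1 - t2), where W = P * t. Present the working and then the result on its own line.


W1 = 384 * 214 = 82176 J
W2 = 317 * 656 = 207952 J
CP = (82176 - 207952) / (214 - 656)
= -125776 / -442
= 284.56 W

284.56 W


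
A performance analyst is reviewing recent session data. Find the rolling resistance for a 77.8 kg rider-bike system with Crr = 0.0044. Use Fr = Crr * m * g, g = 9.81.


m * g = 77.8 * 9.81 = 763.218 N
Fr = 0.0044 * 763.218 = 3.358 N

3.358 N


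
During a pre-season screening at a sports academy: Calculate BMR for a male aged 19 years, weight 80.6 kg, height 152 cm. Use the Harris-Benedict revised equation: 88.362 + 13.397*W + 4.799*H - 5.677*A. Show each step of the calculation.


Substituting values:
W term = 13.397 * 80.6 = 1079.7982
H term = 4.799 * 152 = 729.448
A term = 5.677 * 19 = 107.863
BMR = 1789.75 kcal/day

1789.75 kcal/day


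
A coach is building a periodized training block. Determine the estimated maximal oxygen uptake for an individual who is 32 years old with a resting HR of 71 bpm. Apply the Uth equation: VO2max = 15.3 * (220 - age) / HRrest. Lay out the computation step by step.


HRmax = 220 - 32 = 188
VO2max = 15.3 * (188 / 71)
= 15.3 * 2.6479
= 40.51 mL/kg/min

40.51 mL/kg/min


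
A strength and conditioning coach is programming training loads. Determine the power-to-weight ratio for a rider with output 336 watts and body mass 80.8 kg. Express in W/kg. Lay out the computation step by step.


P/W = 336 / 80.8 = 4.158 W/kg

4.158 W/kg


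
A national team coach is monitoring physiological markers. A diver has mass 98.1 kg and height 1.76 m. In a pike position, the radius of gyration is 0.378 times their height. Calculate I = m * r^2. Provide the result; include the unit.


r = 0.378 * 1.76 = 0.66528 m
I = m * r^2 = 98.1 * 0.442597 = 43.419 kg*m^2

43.419 kg*m^2


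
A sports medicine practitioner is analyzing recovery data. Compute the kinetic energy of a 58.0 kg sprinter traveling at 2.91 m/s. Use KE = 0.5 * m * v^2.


Velocity squared = 8.4681
KE = 0.5 * 58.0 * 8.4681 = 245.57 J

245.57 J


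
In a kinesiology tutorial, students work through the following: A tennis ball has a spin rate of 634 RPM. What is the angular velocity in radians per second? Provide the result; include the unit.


Convert RPM to rad/s: multiply by 2*pi and divide by 60
omega = 634 * 2 * pi / 60
= 66.392 rad/s

66.392 rad/s


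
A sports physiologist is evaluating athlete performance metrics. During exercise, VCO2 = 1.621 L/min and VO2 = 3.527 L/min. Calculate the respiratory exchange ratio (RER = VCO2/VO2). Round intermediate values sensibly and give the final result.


RER = VCO2 / VO2
= 1.621 / 3.527
= 0.4596

0.4596


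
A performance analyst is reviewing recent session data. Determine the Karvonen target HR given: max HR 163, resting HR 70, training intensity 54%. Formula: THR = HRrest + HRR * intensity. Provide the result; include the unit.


HRR = HRmax - HRrest = 163 - 70 = 93
THR = 70 + 93 * 0.54
= 120.22 bpm

120.22 bpm


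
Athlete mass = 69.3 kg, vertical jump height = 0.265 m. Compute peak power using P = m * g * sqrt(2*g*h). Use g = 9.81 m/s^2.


sqrt(2 * 9.81 * 0.265) = sqrt(5.1993) = 2.280197 m/s
P = 69.3 * 9.81 * 2.280197
= 1550.15 W

1550.15 W


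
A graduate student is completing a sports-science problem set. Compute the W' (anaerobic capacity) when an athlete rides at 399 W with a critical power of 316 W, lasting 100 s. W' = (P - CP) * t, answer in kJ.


Above-CP power = 83 W
Duration = 100 s
W' = 83 * 100 = 8300 J
Convert: 8300 / 1000 = 8.3 kJ

8.3 kJ


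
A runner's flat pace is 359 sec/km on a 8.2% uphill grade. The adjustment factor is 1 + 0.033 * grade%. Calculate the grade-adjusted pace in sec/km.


Factor = 1 + 0.033 * 8.2 = 1.2706
Adjusted pace = 359 * 1.2706
= 456.15 sec/km

456.15 s/km


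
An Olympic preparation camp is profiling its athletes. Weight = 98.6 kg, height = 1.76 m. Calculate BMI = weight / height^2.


height^2 = 1.76^2 = 3.0976
BMI = 98.6 / 3.0976 = 31.83 kg/m^2

31.83 kg/m^2


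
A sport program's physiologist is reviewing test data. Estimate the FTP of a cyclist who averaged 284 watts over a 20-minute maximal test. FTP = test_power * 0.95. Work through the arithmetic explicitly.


FTP = 284 * 0.95 = 269.8 W

269.8 W


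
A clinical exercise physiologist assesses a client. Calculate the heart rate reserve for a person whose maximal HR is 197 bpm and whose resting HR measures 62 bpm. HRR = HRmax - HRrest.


HRmax = 197 bpm
HRrest = 62 bpm
HRR = 197 - 62 = 135 bpm

135 bpm


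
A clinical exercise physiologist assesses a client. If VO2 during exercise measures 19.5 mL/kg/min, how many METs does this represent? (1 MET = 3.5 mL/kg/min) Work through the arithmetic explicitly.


METs = VO2 / 3.5 = 19.5 / 3.5 = 5.57

5.57 METs


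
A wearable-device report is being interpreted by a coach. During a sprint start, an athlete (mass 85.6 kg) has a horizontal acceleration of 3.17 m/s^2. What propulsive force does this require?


Propulsive force = mass * acceleration
= 85.6 kg * 3.17 m/s^2
= 271.35 N

271.35 N


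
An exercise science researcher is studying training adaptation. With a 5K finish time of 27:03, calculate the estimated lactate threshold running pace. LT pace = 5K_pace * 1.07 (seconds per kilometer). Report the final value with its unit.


Race duration = 1623 s for 5 km
Average pace = 1623 / 5 = 324.6 s/km
LT pace = 324.6 * 1.07
= 347.32 s/km

347.32 s/km


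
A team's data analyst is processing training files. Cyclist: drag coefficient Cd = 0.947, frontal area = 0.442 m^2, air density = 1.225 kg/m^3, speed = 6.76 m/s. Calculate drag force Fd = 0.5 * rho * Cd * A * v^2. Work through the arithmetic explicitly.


v^2 = 6.76^2 = 45.6976
Fd = 0.5 * 1.225 * 0.947 * 0.442 * 45.6976
= 11.716 N

11.716 N


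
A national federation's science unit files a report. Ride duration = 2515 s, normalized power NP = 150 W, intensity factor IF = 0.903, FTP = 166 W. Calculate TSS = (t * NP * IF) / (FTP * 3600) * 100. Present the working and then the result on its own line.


Numerator = 2515 * 150 * 0.903 = 340656.75
Denominator = 166 * 3600 = 597600
TSS = 340656.75 / 597600 * 100
= 57.0

57.0 TSS


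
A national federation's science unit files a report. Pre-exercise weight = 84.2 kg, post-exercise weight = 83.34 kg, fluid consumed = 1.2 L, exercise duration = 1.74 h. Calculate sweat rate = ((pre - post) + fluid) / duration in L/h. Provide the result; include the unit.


Weight loss = 84.2 - 83.34 = 0.86 kg (approx L)
Total sweat = 0.86 + 1.2 = 2.06 L
Sweat rate = 2.06 / 1.74 = 1.184 L/h

1.184 L/h


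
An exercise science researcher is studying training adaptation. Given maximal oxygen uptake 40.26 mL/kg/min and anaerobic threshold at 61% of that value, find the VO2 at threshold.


Percentage as decimal = 0.61
VO2 at AT = 40.26 * 0.61 = 24.56 mL/kg/min

24.56 mL/kg/min


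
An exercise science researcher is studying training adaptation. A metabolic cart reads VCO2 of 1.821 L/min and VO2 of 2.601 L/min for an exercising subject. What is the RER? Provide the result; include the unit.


RER = VCO2 / VO2 = 1.821 / 2.601 = 0.7001

0.7001


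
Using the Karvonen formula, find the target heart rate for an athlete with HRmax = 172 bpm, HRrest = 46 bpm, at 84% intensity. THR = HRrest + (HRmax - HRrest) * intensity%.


HRR = 172 - 46 = 126
THR = 46 + 126 * 0.84
= 46 + 105.84
= 151.84 bpm

151.84 bpm


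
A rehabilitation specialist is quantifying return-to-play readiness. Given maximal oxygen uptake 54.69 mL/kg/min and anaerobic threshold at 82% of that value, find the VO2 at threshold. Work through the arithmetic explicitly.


Percentage as decimal = 0.82
VO2 at AT = 54.69 * 0.82 = 44.85 mL/kg/min

44.85 mL/kg/min


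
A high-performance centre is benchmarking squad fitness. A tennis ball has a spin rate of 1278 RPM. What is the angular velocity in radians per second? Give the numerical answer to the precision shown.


Convert RPM to rad/s: multiply by 2*pi and divide by 60
omega = 1278 * 2 * pi / 60
= 133.832 rad/s

133.832 rad/s


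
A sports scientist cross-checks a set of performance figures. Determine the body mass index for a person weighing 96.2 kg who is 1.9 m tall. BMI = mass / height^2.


BMI = mass / height^2
= 96.2 / 1.9^2
= 96.2 / 3.61
= 26.65 kg/m^2

26.65 kg/m^2


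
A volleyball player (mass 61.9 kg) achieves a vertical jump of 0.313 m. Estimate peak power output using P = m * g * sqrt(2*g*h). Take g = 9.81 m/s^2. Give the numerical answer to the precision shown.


2 * g * h = 2 * 9.81 * 0.313 = 6.14106
sqrt(6.14106) = 2.478116 m/s
P = 61.9 * 9.81 * 2.478116 = 1504.81 W

1504.81 W


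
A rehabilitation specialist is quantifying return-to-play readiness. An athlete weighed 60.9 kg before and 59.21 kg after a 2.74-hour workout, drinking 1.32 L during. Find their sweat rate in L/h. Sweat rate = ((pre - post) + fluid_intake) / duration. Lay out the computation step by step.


Body mass change = 1.69 kg
Total sweat loss = 1.69 + 1.32 = 3.01 L
Rate = 3.01 / 2.74 = 1.099 L/h

1.099 L/h


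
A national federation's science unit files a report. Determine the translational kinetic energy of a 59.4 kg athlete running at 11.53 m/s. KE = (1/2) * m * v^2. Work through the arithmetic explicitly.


KE = 0.5 * m * v^2
= 0.5 * 59.4 * 11.53^2
= 0.5 * 59.4 * 132.9409
= 3948.34 J

3948.34 J
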